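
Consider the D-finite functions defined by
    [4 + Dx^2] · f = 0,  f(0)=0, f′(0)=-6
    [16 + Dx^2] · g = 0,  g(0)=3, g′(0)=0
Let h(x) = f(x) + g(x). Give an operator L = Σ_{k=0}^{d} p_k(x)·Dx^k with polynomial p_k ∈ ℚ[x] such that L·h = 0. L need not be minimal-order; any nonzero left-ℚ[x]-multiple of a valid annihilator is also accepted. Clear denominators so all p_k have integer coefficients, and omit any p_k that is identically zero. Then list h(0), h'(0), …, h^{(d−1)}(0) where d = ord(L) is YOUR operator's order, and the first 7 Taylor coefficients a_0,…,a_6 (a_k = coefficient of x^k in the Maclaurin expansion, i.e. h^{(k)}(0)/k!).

L = 64 + 20·Dx^2 + Dx^4  (order 4).
h: a_k = 3, -6, -24, 4, 32, -4/5, -256/15, …
ICs: h(0) = 3, h′(0) = -6, h′′(0) = -48, h′′′(0) = 24.

f: a_k = 0, -6, 0, 4, 0, -4/5, 0, …
g: a_k = 3, 0, -24, 0, 32, 0, -256/15, …
Sum ⇒ L₀ = lclm(L_f,L_g) in ℚ(x)⟨Dx⟩.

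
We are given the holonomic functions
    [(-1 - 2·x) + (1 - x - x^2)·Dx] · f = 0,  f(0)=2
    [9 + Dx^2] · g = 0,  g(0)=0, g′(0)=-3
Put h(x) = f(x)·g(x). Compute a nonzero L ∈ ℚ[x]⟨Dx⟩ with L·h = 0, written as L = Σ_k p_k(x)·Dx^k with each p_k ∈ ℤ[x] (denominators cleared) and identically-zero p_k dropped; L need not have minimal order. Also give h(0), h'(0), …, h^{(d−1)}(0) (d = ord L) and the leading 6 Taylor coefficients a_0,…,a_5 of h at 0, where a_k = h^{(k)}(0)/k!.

f: a_k = 2, 2, 4, 6, 10, 16, …
g: a_k = 0, -3, 0, 9/2, 0, -81/40, …
L₀ := L_f ⊗_s L_g (sym. prod.), ord ≤ 2.
L = (-7 + 9·x + 9·x^2) + (2 + 4·x)·Dx + (-1 + x + x^2)·Dx^2  (order 2).
h: a_k = 0, -6, -6, -3, -9, -321/20, …
ICs: h(0) = 0, h′(0) = -6.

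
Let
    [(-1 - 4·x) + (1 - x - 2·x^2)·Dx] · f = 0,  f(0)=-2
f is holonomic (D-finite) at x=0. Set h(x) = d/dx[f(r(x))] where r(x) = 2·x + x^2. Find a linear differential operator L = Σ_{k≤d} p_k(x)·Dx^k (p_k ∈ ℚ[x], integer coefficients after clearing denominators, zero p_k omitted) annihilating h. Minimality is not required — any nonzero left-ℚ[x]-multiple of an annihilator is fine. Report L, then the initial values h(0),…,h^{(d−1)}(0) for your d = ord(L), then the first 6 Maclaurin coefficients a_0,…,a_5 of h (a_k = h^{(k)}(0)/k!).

f: a_k = -2, -2, -6, -10, -22, -42, …
f∘r: x↦r, Dx↦Dx/r' in L_f ⇒ L₀.
Differentiate: ansatz ord ≤ ord L₀ ⇒ L.
L = (13 + 52·x + 186·x^2 + 160·x^3 + 40·x^4) + (-1 - 5·x + 26·x^2 + 62·x^3 + 40·x^4 + 8·x^5)·Dx  (order 1).
h: a_k = -4, -52, -312, -1912, -10540, -56412, …
ICs: h(0) = -4.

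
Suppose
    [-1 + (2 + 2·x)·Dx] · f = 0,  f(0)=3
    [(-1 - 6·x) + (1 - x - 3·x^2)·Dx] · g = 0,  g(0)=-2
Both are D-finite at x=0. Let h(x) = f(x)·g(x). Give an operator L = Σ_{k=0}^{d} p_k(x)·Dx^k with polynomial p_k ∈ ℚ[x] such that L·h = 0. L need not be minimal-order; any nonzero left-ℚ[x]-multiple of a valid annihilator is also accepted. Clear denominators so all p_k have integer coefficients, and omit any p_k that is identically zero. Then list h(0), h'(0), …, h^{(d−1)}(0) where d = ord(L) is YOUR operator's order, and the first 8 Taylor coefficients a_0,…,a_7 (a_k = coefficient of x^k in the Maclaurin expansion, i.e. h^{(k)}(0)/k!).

L = (3 + 13·x + 9·x^2) + (-2 + 8·x^2 + 6·x^3)·Dx  (order 1).
h: a_k = -6, -9, -105/4, -429/8, -8457/64, -37527/128, -353013/512, -1606773/1024, …
ICs: h(0) = -6.

f: a_k = 3, 3/2, -3/8, 3/16, -15/128, 21/256, -63/1024, 99/2048, …
g: a_k = -2, -2, -8, -14, -38, -80, -194, -434, …
L₀ := L_f ⊗_s L_g (sym. prod.), ord ≤ 1.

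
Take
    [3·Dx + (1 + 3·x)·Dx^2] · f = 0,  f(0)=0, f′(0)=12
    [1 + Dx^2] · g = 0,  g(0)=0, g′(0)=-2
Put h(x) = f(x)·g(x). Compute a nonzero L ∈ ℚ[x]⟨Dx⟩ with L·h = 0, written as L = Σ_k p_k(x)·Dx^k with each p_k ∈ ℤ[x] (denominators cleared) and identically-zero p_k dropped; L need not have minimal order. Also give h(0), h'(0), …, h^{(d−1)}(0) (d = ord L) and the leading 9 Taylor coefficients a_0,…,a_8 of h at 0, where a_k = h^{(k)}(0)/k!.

f: a_k = 0, 12, -18, 36, -81, 972/5, -486, 8748/7, -6561/2, …
g: a_k = 0, -2, 0, 1/3, 0, -1/60, 0, 1/2520, 0, …
Product ⇒ symmetric product L₀, ord ≤ 4.
L = (-203 - 222·x - 189·x^2 + 432·x^3 + 324·x^4) + (-84 - 108·x + 648·x^2 + 648·x^3)·Dx + (-208 - 228·x - 54·x^2 + 864·x^3 + 648·x^4)·Dx^2 + (-84 - 108·x + 648·x^2 + 648·x^3)·Dx^3 + (-5 - 6·x + 135·x^2 + 432·x^3 + 324·x^4)·Dx^4  (order 4).
h: a_k = 0, 0, -24, 36, -68, 156, -377, 9453/10, -511397/210, …
ICs: h(0) = 0, h′(0) = 0, h′′(0) = -48, h′′′(0) = 216.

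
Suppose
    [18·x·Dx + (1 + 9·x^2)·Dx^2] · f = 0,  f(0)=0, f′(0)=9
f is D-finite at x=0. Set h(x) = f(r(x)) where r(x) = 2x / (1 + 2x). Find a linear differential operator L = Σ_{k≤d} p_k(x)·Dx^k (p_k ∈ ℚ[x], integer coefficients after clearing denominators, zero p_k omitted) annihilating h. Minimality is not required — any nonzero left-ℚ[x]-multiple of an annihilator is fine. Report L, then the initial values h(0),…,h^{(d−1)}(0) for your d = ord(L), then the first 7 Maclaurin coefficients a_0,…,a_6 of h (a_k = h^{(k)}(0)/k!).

L = (4 + 80·x)·Dx + (1 + 4·x + 40·x^2)·Dx^2  (order 2).
h: a_k = 0, 18, -36, -144, 1152, -1152/5, -29952, …
ICs: h(0) = 0, h′(0) = 18.

f: a_k = 0, 9, 0, -27, 0, 729/5, 0, …
h₀=f(r): pull back L_f along r ⇒ L₀.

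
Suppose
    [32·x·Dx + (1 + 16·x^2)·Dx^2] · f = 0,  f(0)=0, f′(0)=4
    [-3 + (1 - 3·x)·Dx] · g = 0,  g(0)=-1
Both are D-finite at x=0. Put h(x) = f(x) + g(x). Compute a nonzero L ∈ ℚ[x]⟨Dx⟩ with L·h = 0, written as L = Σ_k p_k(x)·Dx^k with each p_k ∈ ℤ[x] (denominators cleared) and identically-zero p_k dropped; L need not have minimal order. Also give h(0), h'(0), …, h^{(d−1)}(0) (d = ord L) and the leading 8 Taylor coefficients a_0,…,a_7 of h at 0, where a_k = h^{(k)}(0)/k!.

L = (96 - 1152·x - 4608·x^2)·Dx + (-43 + 96·x - 240·x^2 - 4608·x^3)·Dx^2 + (3 + 7·x + 112·x^3 - 768·x^4)·Dx^3  (order 3).
h: a_k = -1, 1, -9, -145/3, -81, -191/5, -729, -31693/7, …
ICs: h(0) = -1, h′(0) = 1, h′′(0) = -18.

f: a_k = 0, 4, 0, -64/3, 0, 1024/5, 0, -16384/7, …
g: a_k = -1, -3, -9, -27, -81, -243, -729, -2187, …
Sum ⇒ L₀ = lclm(L_f,L_g) in ℚ(x)⟨Dx⟩.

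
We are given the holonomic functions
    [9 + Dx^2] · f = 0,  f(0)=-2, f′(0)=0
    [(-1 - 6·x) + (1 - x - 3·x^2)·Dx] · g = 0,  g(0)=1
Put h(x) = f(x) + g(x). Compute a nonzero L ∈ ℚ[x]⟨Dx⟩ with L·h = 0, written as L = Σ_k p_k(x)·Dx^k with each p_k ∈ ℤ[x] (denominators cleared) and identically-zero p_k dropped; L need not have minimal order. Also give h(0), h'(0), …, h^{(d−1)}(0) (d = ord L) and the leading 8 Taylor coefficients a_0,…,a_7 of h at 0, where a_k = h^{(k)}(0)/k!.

f: a_k = -2, 0, 9, 0, -27/4, 0, 81/40, 0, …
g: a_k = 1, 1, 4, 7, 19, 40, 97, 217, …
f+g: L₀ = lclm(L_f,L_g), ord ≤ 2+1.
L = (-459 - 2916·x - 1539·x^2 - 3888·x^3 - 3645·x^4 - 4374·x^5) + (153 - 153·x - 378·x^2 + 405·x^3 - 2187·x^5 - 2187·x^6)·Dx + (-51 - 324·x - 171·x^2 - 432·x^3 - 405·x^4 - 486·x^5)·Dx^2 + (17 - 17·x - 42·x^2 + 45·x^3 - 243·x^5 - 243·x^6)·Dx^3  (order 3).
h: a_k = -1, 1, 13, 7, 49/4, 40, 3961/40, 217, …
ICs: h(0) = -1, h′(0) = 1, h′′(0) = 26.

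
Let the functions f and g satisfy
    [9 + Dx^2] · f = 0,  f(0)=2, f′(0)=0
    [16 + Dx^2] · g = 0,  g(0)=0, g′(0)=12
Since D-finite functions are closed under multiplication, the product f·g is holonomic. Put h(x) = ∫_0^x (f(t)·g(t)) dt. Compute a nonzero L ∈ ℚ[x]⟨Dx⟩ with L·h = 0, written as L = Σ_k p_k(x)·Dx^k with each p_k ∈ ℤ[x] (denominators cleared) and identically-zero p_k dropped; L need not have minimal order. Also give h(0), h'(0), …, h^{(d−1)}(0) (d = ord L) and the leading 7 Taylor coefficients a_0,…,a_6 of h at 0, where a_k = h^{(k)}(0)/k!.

L = 49·Dx + 50·Dx^3 + Dx^5  (order 5).
h: a_k = 0, 0, 12, 0, -43, 0, 2101/30, …
ICs: h(0) = 0, h′(0) = 0, h′′(0) = 24, h′′′(0) = 0, h′′′′(0) = -1032.

f: a_k = 2, 0, -9, 0, 27/4, 0, -81/40, …
g: a_k = 0, 12, 0, -32, 0, 128/5, 0, …
L₀ := L_f ⊗_s L_g (sym. prod.), ord ≤ 4.
h=∫h₀ ⇒ L = L₀·Dx.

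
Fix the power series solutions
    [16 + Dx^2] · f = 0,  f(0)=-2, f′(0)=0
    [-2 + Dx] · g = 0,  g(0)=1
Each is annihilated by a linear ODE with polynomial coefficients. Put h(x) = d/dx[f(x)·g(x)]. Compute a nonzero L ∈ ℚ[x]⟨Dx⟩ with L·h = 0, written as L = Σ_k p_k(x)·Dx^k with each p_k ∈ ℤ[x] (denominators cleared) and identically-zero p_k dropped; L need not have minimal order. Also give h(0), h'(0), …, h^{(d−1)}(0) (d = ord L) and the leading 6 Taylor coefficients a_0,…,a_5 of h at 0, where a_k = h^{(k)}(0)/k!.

f: a_k = -2, 0, 16, 0, -64/3, 0, …
g: a_k = 1, 2, 2, 4/3, 2/3, 4/15, …
L₀ := L_f ⊗_s L_g (sym. prod.), ord ≤ 2.
Derive L from L₀ (diff closure).
L = 20 - 4·Dx + Dx^2  (order 2).
h: a_k = -4, 24, 88, 112/3, -328/3, -624/5, …
ICs: h(0) = -4, h′(0) = 24.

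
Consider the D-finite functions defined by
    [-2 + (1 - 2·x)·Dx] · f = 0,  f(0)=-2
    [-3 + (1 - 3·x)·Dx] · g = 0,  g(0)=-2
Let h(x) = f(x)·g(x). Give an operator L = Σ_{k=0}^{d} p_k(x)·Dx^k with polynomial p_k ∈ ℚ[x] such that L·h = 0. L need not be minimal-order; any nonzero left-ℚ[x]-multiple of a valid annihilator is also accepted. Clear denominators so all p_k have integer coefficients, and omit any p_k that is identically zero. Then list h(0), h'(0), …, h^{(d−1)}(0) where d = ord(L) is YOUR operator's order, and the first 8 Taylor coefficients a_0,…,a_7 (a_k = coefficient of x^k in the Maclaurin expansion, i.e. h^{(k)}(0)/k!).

L = (-5 + 12·x) + (1 - 5·x + 6·x^2)·Dx  (order 1).
h: a_k = 4, 20, 76, 260, 844, 2660, 8236, 25220, …
ICs: h(0) = 4.

f: a_k = -2, -4, -8, -16, -32, -64, -128, -256, …
g: a_k = -2, -6, -18, -54, -162, -486, -1458, -4374, …
f·g: L₀ = L_f ⊗_s L_g, ord ≤ 1·1.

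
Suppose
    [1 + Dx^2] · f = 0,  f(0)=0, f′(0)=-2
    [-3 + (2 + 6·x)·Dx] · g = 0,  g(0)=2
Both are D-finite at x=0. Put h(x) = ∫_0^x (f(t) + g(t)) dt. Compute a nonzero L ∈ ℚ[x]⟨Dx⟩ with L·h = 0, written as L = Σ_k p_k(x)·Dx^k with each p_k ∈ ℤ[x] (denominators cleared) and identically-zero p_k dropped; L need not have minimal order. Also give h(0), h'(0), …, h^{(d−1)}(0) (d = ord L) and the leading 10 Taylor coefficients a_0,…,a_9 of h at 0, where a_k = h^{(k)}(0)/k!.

f: a_k = 0, -2, 0, 1/3, 0, -1/60, 0, 1/2520, 0, -1/181440, …
g: a_k = 2, 3, -9/4, 27/8, -405/64, 1701/128, -15309/512, 72171/1024, -2814669/16384, 14073345/32768, …
h₀=f+g: left-lcm gives L₀, ord ≤ 3.
∫: right-multiply L₀ by Dx.
L = (-93 - 72·x - 108·x^2)·Dx + (-10 + 18·x + 216·x^2 + 216·x^3)·Dx^2 + (-93 - 72·x - 108·x^2)·Dx^3 + (-10 + 18·x + 216·x^2 + 216·x^3)·Dx^4  (order 4).
h: a_k = 0, 2, 1/2, -3/4, 89/96, -81/64, 25483/11520, -2187/512, 22733993/2580480, -312741/16384, …
ICs: h(0) = 0, h′(0) = 2, h′′(0) = 1, h′′′(0) = -9/2.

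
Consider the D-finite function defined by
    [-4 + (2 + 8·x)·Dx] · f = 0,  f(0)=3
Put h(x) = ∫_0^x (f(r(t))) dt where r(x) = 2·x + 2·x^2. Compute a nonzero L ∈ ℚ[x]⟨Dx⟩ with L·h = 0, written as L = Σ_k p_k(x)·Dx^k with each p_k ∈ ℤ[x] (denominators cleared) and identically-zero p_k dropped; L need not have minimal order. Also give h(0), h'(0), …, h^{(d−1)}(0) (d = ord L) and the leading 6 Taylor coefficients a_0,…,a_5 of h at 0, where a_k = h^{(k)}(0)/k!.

f: a_k = 3, 6, -6, 12, -30, 84, …
h₀=f(r): pull back L_f along r ⇒ L₀.
h=∫h₀ ⇒ L = L₀·Dx.
L = (-4 - 8·x)·Dx + (1 + 8·x + 8·x^2)·Dx^2  (order 2).
h: a_k = 0, 3, 6, -4, 12, -216/5, …
ICs: h(0) = 0, h′(0) = 3.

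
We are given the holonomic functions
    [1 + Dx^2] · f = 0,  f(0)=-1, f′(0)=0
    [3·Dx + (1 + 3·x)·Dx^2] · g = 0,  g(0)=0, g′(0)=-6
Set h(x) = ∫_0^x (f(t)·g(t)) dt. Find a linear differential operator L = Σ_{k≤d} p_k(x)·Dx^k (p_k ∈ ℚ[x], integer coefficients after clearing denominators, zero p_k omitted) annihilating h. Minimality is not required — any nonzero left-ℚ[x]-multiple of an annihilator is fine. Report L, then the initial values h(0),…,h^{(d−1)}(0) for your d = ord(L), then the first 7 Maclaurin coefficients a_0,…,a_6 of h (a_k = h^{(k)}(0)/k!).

L = (-203 - 222·x - 189·x^2 + 432·x^3 + 324·x^4)·Dx + (-84 - 108·x + 648·x^2 + 648·x^3)·Dx^2 + (-208 - 228·x - 54·x^2 + 864·x^3 + 648·x^4)·Dx^3 + (-84 - 108·x + 648·x^2 + 648·x^3)·Dx^4 + (-5 - 6·x + 135·x^2 + 432·x^3 + 324·x^4)·Dx^5  (order 5).
h: a_k = 0, 0, 3, -3, 15/4, -36/5, 1769/120, …
ICs: h(0) = 0, h′(0) = 0, h′′(0) = 6, h′′′(0) = -18, h′′′′(0) = 90.

f: a_k = -1, 0, 1/2, 0, -1/24, 0, 1/720, …
g: a_k = 0, -6, 9, -18, 81/2, -486/5, 243, …
Sym-product of L_f,L_g gives L₀ (≤ ord 4).
∫: right-multiply L₀ by Dx.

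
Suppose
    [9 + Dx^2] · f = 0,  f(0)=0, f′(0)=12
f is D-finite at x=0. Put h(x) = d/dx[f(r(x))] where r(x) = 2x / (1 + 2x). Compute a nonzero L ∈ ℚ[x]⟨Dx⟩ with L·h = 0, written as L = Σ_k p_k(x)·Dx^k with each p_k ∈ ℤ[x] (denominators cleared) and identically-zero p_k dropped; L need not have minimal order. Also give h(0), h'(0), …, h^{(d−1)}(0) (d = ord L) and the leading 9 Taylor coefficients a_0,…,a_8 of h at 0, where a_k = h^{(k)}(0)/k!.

f: a_k = 0, 12, 0, -18, 0, 81/10, 0, -243/140, 0, …
L₀ from L_f via x↦r, Dx↦r'^{-1}Dx.
Differentiate: ansatz ord ≤ ord L₀ ⇒ L.
L = (60 + 96·x + 96·x^2) + (12 + 72·x + 144·x^2 + 96·x^3)·Dx + (1 + 8·x + 24·x^2 + 32·x^3 + 16·x^4)·Dx^2  (order 2).
h: a_k = 24, -96, -144, 2688, -14064, 48960, -619296/5, 969216/5, 4292784/35, …
ICs: h(0) = 24, h′(0) = -96.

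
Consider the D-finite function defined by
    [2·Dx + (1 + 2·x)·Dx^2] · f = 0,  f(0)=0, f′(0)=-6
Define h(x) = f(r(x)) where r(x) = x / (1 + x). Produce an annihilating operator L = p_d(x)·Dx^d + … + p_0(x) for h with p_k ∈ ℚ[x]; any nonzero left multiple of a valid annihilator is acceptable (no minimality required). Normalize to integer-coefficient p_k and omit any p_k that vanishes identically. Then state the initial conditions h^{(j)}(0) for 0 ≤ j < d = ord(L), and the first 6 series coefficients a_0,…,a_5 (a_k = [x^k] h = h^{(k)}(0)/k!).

L = (4 + 6·x)·Dx + (1 + 4·x + 3·x^2)·Dx^2  (order 2).
h: a_k = 0, -6, 12, -26, 60, -726/5, …
ICs: h(0) = 0, h′(0) = -6.

f: a_k = 0, -6, 6, -8, 12, -96/5, …
Change of var in L_f (x↦r) gives L₀.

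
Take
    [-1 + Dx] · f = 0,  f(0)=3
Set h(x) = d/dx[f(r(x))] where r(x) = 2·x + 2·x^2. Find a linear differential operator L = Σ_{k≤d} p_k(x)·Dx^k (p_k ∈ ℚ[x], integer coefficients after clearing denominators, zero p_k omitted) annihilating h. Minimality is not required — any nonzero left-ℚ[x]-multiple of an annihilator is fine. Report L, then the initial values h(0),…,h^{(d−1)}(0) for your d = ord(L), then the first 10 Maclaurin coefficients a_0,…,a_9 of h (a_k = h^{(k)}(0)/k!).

L = (4 + 8·x + 8·x^2) + (-1 - 2·x)·Dx  (order 1).
h: a_k = 6, 24, 48, 80, 104, 608/5, 1856/15, 12224/105, 2096/21, 75968/945, …
ICs: h(0) = 6.

f: a_k = 3, 3, 3/2, 1/2, 1/8, 1/40, 1/240, 1/1680, 1/13440, 1/120960, …
h₀=f(r): pull back L_f along r ⇒ L₀.
h=h₀': d/dx-closure on L₀ ⇒ L.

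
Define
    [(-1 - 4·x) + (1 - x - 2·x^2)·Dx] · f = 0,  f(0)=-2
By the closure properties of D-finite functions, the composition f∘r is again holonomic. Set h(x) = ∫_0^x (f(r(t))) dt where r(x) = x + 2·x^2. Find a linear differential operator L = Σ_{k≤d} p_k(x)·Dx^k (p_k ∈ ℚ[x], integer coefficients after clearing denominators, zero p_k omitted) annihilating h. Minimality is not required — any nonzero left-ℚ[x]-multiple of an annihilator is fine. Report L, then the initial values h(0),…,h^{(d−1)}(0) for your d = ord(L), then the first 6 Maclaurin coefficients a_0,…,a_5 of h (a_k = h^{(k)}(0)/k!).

f: a_k = -2, -2, -6, -10, -22, -42, …
L₀ from L_f via x↦r, Dx↦r'^{-1}Dx.
h=∫₀ˣh₀: take L = L₀·Dx.
L = (1 + 8·x + 24·x^2 + 32·x^3)·Dx + (-1 + x + 4·x^2 + 8·x^3 + 8·x^4)·Dx^2  (order 2).
h: a_k = 0, -2, -1, -10/3, -17/2, -106/5, …
ICs: h(0) = 0, h′(0) = -2.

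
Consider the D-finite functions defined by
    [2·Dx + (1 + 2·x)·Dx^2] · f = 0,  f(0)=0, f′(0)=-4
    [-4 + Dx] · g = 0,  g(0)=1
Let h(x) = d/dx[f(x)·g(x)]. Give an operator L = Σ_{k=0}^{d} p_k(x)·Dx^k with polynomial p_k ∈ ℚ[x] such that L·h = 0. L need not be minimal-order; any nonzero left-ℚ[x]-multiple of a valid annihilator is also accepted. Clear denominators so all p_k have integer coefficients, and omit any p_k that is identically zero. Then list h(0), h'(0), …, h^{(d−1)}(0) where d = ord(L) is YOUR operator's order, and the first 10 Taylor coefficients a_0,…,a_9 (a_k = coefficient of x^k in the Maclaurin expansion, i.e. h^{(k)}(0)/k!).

L = (16 + 64·x + 128·x^2) + (-8 - 40·x - 64·x^2)·Dx + (1 + 6·x + 8·x^2)·Dx^2  (order 2).
h: a_k = -4, -24, -64, -96, -352/3, -256/3, -4352/45, 512/45, -2816/21, 615424/2835, …
ICs: h(0) = -4, h′(0) = -24.

f: a_k = 0, -4, 4, -16/3, 8, -64/5, 64/3, -256/7, 64, -1024/9, …
g: a_k = 1, 4, 8, 32/3, 32/3, 128/15, 256/45, 1024/315, 512/315, 2048/2835, …
h₀=f·g: eliminate ⇒ L₀, order ≤ 2·1.
Derive L from L₀ (diff closure).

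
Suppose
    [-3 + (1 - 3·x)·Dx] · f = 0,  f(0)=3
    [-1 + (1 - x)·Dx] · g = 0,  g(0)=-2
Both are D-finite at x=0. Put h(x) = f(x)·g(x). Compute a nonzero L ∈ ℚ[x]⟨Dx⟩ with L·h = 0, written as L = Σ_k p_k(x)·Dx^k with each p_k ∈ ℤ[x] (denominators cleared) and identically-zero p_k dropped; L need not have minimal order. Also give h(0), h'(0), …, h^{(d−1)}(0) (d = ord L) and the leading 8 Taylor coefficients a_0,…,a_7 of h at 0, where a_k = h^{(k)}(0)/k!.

L = (-4 + 6·x) + (1 - 4·x + 3·x^2)·Dx  (order 1).
h: a_k = -6, -24, -78, -240, -726, -2184, -6558, -19680, …
ICs: h(0) = -6.

f: a_k = 3, 9, 27, 81, 243, 729, 2187, 6561, …
g: a_k = -2, -2, -2, -2, -2, -2, -2, -2, …
f·g: L₀ = L_f ⊗_s L_g, ord ≤ 1·1.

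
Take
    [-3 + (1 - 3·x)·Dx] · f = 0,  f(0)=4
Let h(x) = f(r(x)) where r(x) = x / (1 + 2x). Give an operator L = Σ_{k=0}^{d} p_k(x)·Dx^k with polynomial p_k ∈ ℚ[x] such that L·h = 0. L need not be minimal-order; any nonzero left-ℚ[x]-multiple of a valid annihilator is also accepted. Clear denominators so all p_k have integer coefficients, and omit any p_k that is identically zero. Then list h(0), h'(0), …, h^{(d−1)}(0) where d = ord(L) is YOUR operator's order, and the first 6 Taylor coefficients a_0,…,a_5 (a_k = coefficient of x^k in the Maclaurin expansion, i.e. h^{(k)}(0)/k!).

f: a_k = 4, 12, 36, 108, 324, 972, …
L₀ from L_f via x↦r, Dx↦r'^{-1}Dx.
L = 3 + (-1 - x + 2·x^2)·Dx  (order 1).
h: a_k = 4, 12, 12, 12, 12, 12, …
ICs: h(0) = 4.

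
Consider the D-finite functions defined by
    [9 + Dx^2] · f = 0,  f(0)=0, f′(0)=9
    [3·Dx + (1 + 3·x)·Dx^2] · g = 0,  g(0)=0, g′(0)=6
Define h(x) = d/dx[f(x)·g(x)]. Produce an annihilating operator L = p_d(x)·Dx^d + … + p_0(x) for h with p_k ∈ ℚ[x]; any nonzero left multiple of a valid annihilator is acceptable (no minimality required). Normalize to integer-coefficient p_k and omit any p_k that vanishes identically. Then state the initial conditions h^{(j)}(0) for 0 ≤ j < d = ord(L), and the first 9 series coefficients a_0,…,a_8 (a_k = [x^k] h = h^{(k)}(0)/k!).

f: a_k = 0, 9, 0, -27/2, 0, 243/40, 0, -729/560, 0, …
g: a_k = 0, 6, -9, 18, -81/2, 486/5, -243, 4374/7, -6561/4, …
f·g: L₀ = L_f ⊗_s L_g, ord ≤ 2·2.
Differentiate: ansatz ord ≤ ord L₀ ⇒ L.
L = (-675 - 3564·x - 10206·x^2 + 8748·x^3 + 94041·x^4 + 157464·x^5 + 78732·x^6) + (-216 - 864·x + 1620·x^2 + 14580·x^3 + 29160·x^4 + 17496·x^5)·Dx + (-84 - 396·x - 378·x^2 + 5832·x^3 + 23814·x^4 + 34992·x^5 + 17496·x^6)·Dx^2 + (-24 - 96·x + 180·x^2 + 1620·x^3 + 3240·x^4 + 1944·x^5)·Dx^3 + (-1 + 84·x^2 + 540·x^3 + 1485·x^4 + 1944·x^5 + 972·x^6)·Dx^4  (order 4).
h: a_k = 0, 108, -243, 324, -1215, 8019/2, -474579/40, 247131/7, -1476225/14, …
ICs: h(0) = 0, h′(0) = 108, h′′(0) = -486, h′′′(0) = 1944.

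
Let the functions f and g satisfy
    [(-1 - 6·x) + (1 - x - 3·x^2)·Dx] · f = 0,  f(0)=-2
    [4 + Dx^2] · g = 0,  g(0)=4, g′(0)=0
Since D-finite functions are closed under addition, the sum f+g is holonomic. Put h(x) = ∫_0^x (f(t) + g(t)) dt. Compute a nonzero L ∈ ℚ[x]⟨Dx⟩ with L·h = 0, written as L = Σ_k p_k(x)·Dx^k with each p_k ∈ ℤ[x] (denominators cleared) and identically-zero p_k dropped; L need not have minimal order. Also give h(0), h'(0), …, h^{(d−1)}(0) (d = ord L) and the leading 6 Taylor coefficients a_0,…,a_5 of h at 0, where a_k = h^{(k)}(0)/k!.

f: a_k = -2, -2, -8, -14, -38, -80, …
g: a_k = 4, 0, -8, 0, 8/3, 0, …
Weyl lclm of L_f,L_g ⇒ L₀ (ord ≤ 3).
h=∫₀ˣh₀: take L = L₀·Dx.
L = (92 + 608·x + 512·x^2 + 1104·x^3 + 360·x^4 + 432·x^5)·Dx + (-24 + 4·x + 24·x^2 + 80·x^3 + 180·x^4 + 216·x^5 + 216·x^6)·Dx^2 + (23 + 152·x + 128·x^2 + 276·x^3 + 90·x^4 + 108·x^5)·Dx^3 + (-6 + x + 6·x^2 + 20·x^3 + 45·x^4 + 54·x^5 + 54·x^6)·Dx^4  (order 4).
h: a_k = 0, 2, -1, -16/3, -7/2, -106/15, …
ICs: h(0) = 0, h′(0) = 2, h′′(0) = -2, h′′′(0) = -32.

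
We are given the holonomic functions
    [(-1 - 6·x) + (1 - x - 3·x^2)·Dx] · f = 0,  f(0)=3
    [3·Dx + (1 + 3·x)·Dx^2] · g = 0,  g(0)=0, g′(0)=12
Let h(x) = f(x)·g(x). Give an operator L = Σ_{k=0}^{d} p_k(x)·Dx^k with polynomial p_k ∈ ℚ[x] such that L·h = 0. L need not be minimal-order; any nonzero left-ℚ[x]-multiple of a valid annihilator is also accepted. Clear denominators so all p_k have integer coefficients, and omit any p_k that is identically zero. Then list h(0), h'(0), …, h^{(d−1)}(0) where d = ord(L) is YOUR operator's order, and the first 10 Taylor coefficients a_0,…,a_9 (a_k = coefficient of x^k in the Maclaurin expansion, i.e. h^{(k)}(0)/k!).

L = (9 + 36·x) + (-1 + 21·x + 45·x^2)·Dx + (-1 - 2·x + 6·x^2 + 9·x^3)·Dx^2  (order 2).
h: a_k = 0, 36, -18, 198, -99, 5391/5, -3384/5, 220743/35, -389547/70, 2771991/70, …
ICs: h(0) = 0, h′(0) = 36.

f: a_k = 3, 3, 12, 21, 57, 120, 291, 651, 1524, 3477, …
g: a_k = 0, 12, -18, 36, -81, 972/5, -486, 8748/7, -6561/2, 8748, …
f·g: L₀ = L_f ⊗_s L_g, ord ≤ 1·2.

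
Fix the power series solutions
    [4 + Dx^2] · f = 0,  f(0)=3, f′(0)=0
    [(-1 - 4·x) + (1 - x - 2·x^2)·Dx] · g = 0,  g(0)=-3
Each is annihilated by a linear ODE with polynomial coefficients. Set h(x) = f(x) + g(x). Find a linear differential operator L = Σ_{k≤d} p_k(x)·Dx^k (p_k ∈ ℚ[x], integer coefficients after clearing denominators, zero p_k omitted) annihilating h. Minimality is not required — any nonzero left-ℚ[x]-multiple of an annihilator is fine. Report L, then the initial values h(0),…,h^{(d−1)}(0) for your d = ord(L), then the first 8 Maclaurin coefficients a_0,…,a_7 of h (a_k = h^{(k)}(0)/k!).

L = (-68 - 304·x - 200·x^2 - 320·x^3 - 160·x^4 - 128·x^5) + (20 - 12·x - 24·x^2 - 8·x^3 - 48·x^4 - 96·x^5 - 64·x^6)·Dx + (-17 - 76·x - 50·x^2 - 80·x^3 - 40·x^4 - 32·x^5)·Dx^2 + (5 - 3·x - 6·x^2 - 2·x^3 - 12·x^4 - 24·x^5 - 16·x^6)·Dx^3  (order 3).
h: a_k = 0, -3, -15, -15, -31, -63, -1939/15, -255, …
ICs: h(0) = 0, h′(0) = -3, h′′(0) = -30.

f: a_k = 3, 0, -6, 0, 2, 0, -4/15, 0, …
g: a_k = -3, -3, -9, -15, -33, -63, -129, -255, …
L₀ := lclm(L_f,L_g); ord L₀ ≤ 2+1.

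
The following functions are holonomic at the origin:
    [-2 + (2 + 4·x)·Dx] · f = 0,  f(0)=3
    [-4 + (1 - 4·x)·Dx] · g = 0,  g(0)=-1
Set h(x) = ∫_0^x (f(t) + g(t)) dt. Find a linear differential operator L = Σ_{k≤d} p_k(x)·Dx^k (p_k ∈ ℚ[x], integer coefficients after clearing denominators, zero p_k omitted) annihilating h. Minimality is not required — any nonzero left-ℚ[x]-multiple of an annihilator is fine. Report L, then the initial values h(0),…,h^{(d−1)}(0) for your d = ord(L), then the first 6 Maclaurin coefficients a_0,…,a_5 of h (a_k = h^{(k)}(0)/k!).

L = (12 + 16·x)·Dx + (-11 - 40·x - 48·x^2)·Dx^2 + (1 + 2·x - 16·x^2 - 32·x^3)·Dx^3  (order 3).
h: a_k = 0, 2, -1/2, -35/6, -125/8, -2063/40, …
ICs: h(0) = 0, h′(0) = 2, h′′(0) = -1.

f: a_k = 3, 3, -3/2, 3/2, -15/8, 21/8, …
g: a_k = -1, -4, -16, -64, -256, -1024, …
Weyl lclm of L_f,L_g ⇒ L₀ (ord ≤ 2).
∫: right-multiply L₀ by Dx.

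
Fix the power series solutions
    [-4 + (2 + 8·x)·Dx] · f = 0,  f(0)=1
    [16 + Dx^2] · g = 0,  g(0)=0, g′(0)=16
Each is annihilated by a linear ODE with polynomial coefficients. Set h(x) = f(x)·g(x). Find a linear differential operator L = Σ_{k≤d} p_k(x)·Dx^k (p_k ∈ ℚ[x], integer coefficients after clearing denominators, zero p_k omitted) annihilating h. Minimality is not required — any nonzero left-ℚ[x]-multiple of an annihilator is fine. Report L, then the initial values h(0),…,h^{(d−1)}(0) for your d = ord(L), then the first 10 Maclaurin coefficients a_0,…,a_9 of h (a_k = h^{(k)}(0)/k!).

L = (28 + 128·x + 256·x^2) + (-4 - 16·x)·Dx + (1 + 8·x + 16·x^2)·Dx^2  (order 2).
h: a_k = 0, 16, 32, -224/3, -64/3, -608/15, 1728/5, -62912/63, 989056/315, -5928800/567, …
ICs: h(0) = 0, h′(0) = 16.

f: a_k = 1, 2, -2, 4, -10, 28, -84, 264, -858, 2860, …
g: a_k = 0, 16, 0, -128/3, 0, 512/15, 0, -4096/315, 0, 8192/2835, …
f·g: L₀ = L_f ⊗_s L_g, ord ≤ 1·2.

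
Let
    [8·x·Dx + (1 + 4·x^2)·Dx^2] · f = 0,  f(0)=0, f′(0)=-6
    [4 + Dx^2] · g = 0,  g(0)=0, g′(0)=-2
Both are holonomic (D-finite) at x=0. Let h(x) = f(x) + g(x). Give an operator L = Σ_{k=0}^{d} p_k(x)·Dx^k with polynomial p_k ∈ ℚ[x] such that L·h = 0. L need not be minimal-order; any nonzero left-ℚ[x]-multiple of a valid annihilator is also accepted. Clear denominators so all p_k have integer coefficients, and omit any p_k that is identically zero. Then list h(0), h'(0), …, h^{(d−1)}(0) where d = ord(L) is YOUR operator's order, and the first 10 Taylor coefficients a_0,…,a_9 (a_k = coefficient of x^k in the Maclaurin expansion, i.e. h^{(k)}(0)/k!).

f: a_k = 0, -6, 0, 8, 0, -96/5, 0, 384/7, 0, -512/3, …
g: a_k = 0, -2, 0, 4/3, 0, -4/15, 0, 8/315, 0, -4/2835, …
f+g: L₀ = lclm(L_f,L_g), ord ≤ 2+2.
L = (-352·x + 1792·x^3 + 512·x^5)·Dx + (-4 + 112·x^2 + 576·x^4 + 256·x^6)·Dx^2 + (-88·x + 448·x^3 + 128·x^5)·Dx^3 + (-1 + 28·x^2 + 144·x^4 + 64·x^6)·Dx^4  (order 4).
h: a_k = 0, -8, 0, 28/3, 0, -292/15, 0, 17288/315, 0, -483844/2835, …
ICs: h(0) = 0, h′(0) = -8, h′′(0) = 0, h′′′(0) = 56.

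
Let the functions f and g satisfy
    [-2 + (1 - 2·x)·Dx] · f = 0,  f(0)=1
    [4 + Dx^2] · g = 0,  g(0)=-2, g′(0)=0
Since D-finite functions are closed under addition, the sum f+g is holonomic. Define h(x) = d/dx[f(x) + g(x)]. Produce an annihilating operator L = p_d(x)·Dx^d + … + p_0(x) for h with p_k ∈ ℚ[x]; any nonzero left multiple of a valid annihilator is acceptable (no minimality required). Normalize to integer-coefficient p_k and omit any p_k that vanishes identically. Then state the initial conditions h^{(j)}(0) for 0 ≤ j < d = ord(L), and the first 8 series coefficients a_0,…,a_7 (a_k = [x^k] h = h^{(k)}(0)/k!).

f: a_k = 1, 2, 4, 8, 16, 32, 64, 128, …
g: a_k = -2, 0, 4, 0, -4/3, 0, 8/45, 0, …
h₀=f+g: left-lcm gives L₀, ord ≤ 3.
h₀' ⇒ L via d/dx closure of L₀.
L = (208 - 64·x + 64·x^2) + (-28 + 72·x - 48·x^2 + 32·x^3)·Dx + (52 - 16·x + 16·x^2)·Dx^2 + (-7 + 18·x - 12·x^2 + 8·x^3)·Dx^3  (order 3).
h: a_k = 2, 16, 24, 176/3, 160, 5776/15, 896, 645088/315, …
ICs: h(0) = 2, h′(0) = 16, h′′(0) = 48.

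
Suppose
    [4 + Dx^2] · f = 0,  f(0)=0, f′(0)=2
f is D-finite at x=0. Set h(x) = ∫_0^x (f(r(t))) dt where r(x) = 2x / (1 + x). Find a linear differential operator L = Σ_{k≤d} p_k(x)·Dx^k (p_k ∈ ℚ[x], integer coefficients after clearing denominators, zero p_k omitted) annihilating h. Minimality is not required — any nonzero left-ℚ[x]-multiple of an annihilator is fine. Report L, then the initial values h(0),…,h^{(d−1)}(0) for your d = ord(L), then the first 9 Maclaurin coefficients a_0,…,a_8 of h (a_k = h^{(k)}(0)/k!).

f: a_k = 0, 2, 0, -4/3, 0, 4/15, 0, -8/315, 0, …
f∘r: x↦r, Dx↦Dx/r' in L_f ⇒ L₀.
∫: right-multiply L₀ by Dx.
L = 16·Dx + (2 + 6·x + 6·x^2 + 2·x^3)·Dx^2 + (1 + 4·x + 6·x^2 + 4·x^3 + x^4)·Dx^3  (order 3).
h: a_k = 0, 0, 2, -4/3, -5/3, 28/5, -386/45, 60/7, -2461/630, …
ICs: h(0) = 0, h′(0) = 0, h′′(0) = 4.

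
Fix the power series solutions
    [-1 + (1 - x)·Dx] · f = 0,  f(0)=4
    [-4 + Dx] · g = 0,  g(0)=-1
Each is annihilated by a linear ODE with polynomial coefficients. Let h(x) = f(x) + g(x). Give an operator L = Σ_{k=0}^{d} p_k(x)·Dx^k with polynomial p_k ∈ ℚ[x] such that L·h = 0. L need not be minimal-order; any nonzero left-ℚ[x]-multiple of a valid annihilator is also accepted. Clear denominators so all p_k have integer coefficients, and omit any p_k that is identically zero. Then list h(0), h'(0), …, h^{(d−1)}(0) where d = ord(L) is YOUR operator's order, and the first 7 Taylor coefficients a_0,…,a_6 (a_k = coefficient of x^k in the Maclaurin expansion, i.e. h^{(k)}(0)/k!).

L = (8 - 16·x) + (-14 + 32·x - 16·x^2)·Dx + (3 - 7·x + 4·x^2)·Dx^2  (order 2).
h: a_k = 3, 0, -4, -20/3, -20/3, -68/15, -76/45, …
ICs: h(0) = 3, h′(0) = 0.

f: a_k = 4, 4, 4, 4, 4, 4, 4, …
g: a_k = -1, -4, -8, -32/3, -32/3, -128/15, -256/45, …
f+g: L₀ = lclm(L_f,L_g), ord ≤ 1+1.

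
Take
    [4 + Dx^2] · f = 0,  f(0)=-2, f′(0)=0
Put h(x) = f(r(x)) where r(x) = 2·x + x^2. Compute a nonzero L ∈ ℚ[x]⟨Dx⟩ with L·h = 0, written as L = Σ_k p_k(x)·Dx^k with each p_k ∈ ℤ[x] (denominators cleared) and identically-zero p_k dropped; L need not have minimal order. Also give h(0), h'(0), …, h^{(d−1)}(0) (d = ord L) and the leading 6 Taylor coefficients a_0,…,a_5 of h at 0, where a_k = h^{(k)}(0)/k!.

f: a_k = -2, 0, 4, 0, -4/3, 0, …
f∘r: x↦r, Dx↦Dx/r' in L_f ⇒ L₀.
L = (16 + 48·x + 48·x^2 + 16·x^3) - Dx + (1 + x)·Dx^2  (order 2).
h: a_k = -2, 0, 16, 16, -52/3, -128/3, …
ICs: h(0) = -2, h′(0) = 0.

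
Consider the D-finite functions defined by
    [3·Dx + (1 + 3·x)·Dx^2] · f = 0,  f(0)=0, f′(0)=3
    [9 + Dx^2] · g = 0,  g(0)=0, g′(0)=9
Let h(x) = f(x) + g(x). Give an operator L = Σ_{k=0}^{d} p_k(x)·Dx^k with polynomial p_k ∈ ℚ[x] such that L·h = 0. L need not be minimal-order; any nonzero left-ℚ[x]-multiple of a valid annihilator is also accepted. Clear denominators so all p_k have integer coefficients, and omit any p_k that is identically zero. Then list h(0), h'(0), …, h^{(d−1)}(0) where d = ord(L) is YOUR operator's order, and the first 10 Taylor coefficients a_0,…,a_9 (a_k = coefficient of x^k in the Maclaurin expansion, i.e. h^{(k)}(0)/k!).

L = (63 + 54·x + 81·x^2)·Dx + (9 + 45·x + 81·x^2 + 81·x^3)·Dx^2 + (7 + 6·x + 9·x^2)·Dx^3 + (1 + 5·x + 9·x^2 + 9·x^3)·Dx^4  (order 4).
h: a_k = 0, 12, -9/2, -9/2, -81/4, 2187/40, -243/2, 174231/560, -6561/8, 9798489/4480, …
ICs: h(0) = 0, h′(0) = 12, h′′(0) = -9, h′′′(0) = -27.

f: a_k = 0, 3, -9/2, 9, -81/4, 243/5, -243/2, 2187/7, -6561/8, 2187, …
g: a_k = 0, 9, 0, -27/2, 0, 243/40, 0, -729/560, 0, 729/4480, …
f+g: L₀ = lclm(L_f,L_g), ord ≤ 2+2.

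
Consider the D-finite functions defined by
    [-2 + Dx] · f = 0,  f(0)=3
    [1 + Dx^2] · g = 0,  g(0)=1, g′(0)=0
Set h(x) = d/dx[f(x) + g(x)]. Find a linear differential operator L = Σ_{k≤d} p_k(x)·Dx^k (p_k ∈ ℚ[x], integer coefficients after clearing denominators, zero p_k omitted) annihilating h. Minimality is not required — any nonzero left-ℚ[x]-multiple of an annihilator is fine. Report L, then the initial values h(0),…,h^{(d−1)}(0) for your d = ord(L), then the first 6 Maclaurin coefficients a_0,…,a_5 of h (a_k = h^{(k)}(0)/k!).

f: a_k = 3, 6, 6, 4, 2, 4/5, …
g: a_k = 1, 0, -1/2, 0, 1/24, 0, …
h₀=f+g: left-lcm gives L₀, ord ≤ 3.
Derive L from L₀ (diff closure).
L = 2 - Dx + 2·Dx^2 - Dx^3  (order 3).
h: a_k = 6, 11, 12, 49/6, 4, 191/120, …
ICs: h(0) = 6, h′(0) = 11, h′′(0) = 24.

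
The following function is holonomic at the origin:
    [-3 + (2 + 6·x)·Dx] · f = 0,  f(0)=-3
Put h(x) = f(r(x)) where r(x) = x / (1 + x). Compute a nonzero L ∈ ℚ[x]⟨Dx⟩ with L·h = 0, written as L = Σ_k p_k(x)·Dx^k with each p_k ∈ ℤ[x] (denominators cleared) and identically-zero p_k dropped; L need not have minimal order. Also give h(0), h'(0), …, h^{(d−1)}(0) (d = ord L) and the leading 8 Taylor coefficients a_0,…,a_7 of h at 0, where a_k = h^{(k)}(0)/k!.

f: a_k = -3, -9/2, 27/8, -81/16, 1215/128, -5103/256, 45927/1024, -216513/2048, …
L₀ from L_f via x↦r, Dx↦r'^{-1}Dx.
L = -3 + (2 + 10·x + 8·x^2)·Dx  (order 1).
h: a_k = -3, -9/2, 63/8, -261/16, 5031/128, -27207/256, 318915/1024, -1975005/2048, …
ICs: h(0) = -3.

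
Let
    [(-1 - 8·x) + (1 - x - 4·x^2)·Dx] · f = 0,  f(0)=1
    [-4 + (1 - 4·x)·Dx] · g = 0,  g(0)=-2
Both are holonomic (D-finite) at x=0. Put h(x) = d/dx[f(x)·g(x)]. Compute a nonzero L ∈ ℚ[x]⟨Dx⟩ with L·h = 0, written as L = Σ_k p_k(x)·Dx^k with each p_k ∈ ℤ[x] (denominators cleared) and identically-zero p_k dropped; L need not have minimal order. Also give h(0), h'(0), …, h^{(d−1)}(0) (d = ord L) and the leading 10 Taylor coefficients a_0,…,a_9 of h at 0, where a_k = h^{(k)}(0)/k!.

L = (50 - 96·x - 480·x^2 + 3072·x^4) + (-5 + 25·x + 48·x^2 - 320·x^3 + 768·x^5)·Dx  (order 1).
h: a_k = -10, -100, -654, -3720, -19250, -94572, -447510, -2064400, -9342522, -41674100, …
ICs: h(0) = -10.

f: a_k = 1, 1, 5, 9, 29, 65, 181, 441, 1165, 2929, …
g: a_k = -2, -8, -32, -128, -512, -2048, -8192, -32768, -131072, -524288, …
Product ⇒ symmetric product L₀, ord ≤ 1.
Differentiate: ansatz ord ≤ ord L₀ ⇒ L.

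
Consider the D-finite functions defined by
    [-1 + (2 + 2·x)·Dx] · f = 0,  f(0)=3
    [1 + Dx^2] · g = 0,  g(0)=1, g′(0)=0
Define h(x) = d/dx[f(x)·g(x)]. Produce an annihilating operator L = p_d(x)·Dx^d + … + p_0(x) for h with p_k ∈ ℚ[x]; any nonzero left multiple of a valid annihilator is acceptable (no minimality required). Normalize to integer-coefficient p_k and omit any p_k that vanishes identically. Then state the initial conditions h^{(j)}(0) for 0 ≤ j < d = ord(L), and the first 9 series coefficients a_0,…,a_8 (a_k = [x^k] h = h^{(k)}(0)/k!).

L = (53 + 144·x + 136·x^2 + 64·x^3 + 16·x^4) + (-4 - 36·x - 48·x^2 - 16·x^3)·Dx + (28 + 88·x + 108·x^2 + 64·x^3 + 16·x^4)·Dx^2  (order 2).
h: a_k = 3/2, -15/4, -27/16, 25/32, 65/256, -349/2560, 2807/30720, -44047/430080, 242667/2293760, …
ICs: h(0) = 3/2, h′(0) = -15/4.

f: a_k = 3, 3/2, -3/8, 3/16, -15/128, 21/256, -63/1024, 99/2048, -1287/32768, …
g: a_k = 1, 0, -1/2, 0, 1/24, 0, -1/720, 0, 1/40320, …
Sym-product of L_f,L_g gives L₀ (≤ ord 2).
h₀' ⇒ L via d/dx closure of L₀.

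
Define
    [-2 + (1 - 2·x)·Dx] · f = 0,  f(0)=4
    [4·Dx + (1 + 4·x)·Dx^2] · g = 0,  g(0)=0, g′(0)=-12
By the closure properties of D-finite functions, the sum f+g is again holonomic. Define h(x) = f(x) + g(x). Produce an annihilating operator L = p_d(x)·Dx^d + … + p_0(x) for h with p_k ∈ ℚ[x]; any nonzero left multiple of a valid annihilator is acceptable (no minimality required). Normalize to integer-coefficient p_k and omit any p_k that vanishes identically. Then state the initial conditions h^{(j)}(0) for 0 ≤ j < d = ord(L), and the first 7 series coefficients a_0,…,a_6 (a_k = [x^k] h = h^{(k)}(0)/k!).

f: a_k = 4, 8, 16, 32, 64, 128, 256, …
g: a_k = 0, -12, 24, -64, 192, -3072/5, 2048, …
f+g: L₀ = lclm(L_f,L_g), ord ≤ 1+2.
L = (28 + 16·x)·Dx + (-1 + 40·x + 32·x^2)·Dx^2 + (-1 - 3·x + 6·x^2 + 8·x^3)·Dx^3  (order 3).
h: a_k = 4, -4, 40, -32, 256, -2432/5, 2304, …
ICs: h(0) = 4, h′(0) = -4, h′′(0) = 80.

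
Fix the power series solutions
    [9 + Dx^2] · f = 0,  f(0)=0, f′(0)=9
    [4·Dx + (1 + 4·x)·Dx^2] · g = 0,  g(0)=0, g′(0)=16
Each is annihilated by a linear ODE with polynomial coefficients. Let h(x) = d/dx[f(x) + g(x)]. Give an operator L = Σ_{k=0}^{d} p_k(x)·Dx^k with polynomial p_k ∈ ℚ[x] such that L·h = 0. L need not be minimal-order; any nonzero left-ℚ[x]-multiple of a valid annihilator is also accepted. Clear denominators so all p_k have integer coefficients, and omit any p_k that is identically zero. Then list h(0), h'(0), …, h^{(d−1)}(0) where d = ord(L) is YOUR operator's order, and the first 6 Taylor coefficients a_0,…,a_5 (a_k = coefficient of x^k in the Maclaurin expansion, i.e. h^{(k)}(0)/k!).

f: a_k = 0, 9, 0, -27/2, 0, 243/40, …
g: a_k = 0, 16, -32, 256/3, -256, 4096/5, …
L₀ := lclm(L_f,L_g); ord L₀ ≤ 2+2.
Derive L from L₀ (diff closure).
L = (3780 + 2592·x + 5184·x^2) + (369 + 2124·x + 3888·x^2 + 5184·x^3)·Dx + (420 + 288·x + 576·x^2)·Dx^2 + (41 + 236·x + 432·x^2 + 576·x^3)·Dx^3  (order 3).
h: a_k = 25, -64, 431/2, -1024, 33011/8, -16384, …
ICs: h(0) = 25, h′(0) = -64, h′′(0) = 431.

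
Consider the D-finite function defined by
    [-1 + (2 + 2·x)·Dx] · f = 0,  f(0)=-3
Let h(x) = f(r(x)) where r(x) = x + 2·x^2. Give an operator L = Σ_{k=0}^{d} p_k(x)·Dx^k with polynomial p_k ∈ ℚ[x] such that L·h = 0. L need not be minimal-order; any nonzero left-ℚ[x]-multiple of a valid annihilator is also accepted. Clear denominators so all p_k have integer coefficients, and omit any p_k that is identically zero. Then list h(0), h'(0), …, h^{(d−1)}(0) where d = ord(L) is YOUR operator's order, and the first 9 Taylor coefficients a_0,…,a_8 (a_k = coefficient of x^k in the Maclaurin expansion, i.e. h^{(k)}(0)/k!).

L = (-1 - 4·x) + (2 + 2·x + 4·x^2)·Dx  (order 1).
h: a_k = -3, -3/2, -21/8, 21/16, 63/128, -357/256, 567/1024, 2373/2048, -53529/32768, …
ICs: h(0) = -3.

f: a_k = -3, -3/2, 3/8, -3/16, 15/128, -21/256, 63/1024, -99/2048, 1287/32768, …
Change of var in L_f (x↦r) gives L₀.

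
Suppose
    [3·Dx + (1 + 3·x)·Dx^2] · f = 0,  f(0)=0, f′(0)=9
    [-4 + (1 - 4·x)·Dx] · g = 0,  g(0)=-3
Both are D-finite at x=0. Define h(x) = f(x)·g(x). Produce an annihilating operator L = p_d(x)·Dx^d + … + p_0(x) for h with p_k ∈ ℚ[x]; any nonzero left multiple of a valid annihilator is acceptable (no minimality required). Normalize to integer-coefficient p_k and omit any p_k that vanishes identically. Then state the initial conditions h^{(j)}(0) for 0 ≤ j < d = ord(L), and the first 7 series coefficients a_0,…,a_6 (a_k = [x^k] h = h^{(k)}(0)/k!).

L = 12 + (5 + 36·x)·Dx + (-1 + x + 12·x^2)·Dx^2  (order 2).
h: a_k = 0, -27, -135/2, -351, -4887/4, -26622/5, -202041/10, …
ICs: h(0) = 0, h′(0) = -27.

f: a_k = 0, 9, -27/2, 27, -243/4, 729/5, -729/2, …
g: a_k = -3, -12, -48, -192, -768, -3072, -12288, …
Product ⇒ symmetric product L₀, ord ≤ 2.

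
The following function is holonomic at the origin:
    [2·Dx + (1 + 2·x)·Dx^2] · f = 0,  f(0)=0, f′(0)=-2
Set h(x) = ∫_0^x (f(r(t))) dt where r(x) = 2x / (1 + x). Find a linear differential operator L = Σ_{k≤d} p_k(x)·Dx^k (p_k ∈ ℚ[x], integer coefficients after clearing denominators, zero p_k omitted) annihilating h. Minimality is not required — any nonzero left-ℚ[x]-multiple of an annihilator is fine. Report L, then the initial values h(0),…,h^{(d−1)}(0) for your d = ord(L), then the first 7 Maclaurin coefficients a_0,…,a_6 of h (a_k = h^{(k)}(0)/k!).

f: a_k = 0, -2, 2, -8/3, 4, -32/5, 32/3, …
Substitute x→r, Dx→(1/r')Dx; clear ⇒ L₀.
h=∫₀ˣh₀: take L = L₀·Dx.
L = (6 + 10·x)·Dx^2 + (1 + 6·x + 5·x^2)·Dx^3  (order 3).
h: a_k = 0, 0, -2, 4, -31/3, 156/5, -1562/15, …
ICs: h(0) = 0, h′(0) = 0, h′′(0) = -4.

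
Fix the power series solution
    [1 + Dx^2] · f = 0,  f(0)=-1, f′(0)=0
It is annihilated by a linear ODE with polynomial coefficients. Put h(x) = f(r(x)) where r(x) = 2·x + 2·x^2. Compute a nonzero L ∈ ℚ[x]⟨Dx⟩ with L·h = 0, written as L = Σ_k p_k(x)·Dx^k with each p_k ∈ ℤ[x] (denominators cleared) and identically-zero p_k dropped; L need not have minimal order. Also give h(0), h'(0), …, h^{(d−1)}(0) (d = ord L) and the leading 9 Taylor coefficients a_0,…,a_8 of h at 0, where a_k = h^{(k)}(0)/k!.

f: a_k = -1, 0, 1/2, 0, -1/24, 0, 1/720, 0, -1/40320, …
f∘r: x↦r, Dx↦Dx/r' in L_f ⇒ L₀.
L = (4 + 24·x + 48·x^2 + 32·x^3) - 2·Dx + (1 + 2·x)·Dx^2  (order 2).
h: a_k = -1, 0, 2, 4, 4/3, -8/3, -176/45, -32/15, 208/315, …
ICs: h(0) = -1, h′(0) = 0.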